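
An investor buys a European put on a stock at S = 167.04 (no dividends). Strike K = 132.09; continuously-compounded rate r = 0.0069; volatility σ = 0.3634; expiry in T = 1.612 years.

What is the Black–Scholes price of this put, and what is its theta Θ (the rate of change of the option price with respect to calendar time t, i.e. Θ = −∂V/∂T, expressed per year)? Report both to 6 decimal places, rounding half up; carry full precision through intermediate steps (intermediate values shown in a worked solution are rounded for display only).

σ√T = 0.3634·√1.612 = 0.461389
d₁ = (ln(S/K) + (r+σ²/2)T) / (σ√T) = (ln(167.04/132.09) + (0.0069+0.3634²/2)·1.612) / 0.461389 = (0.234750 + 0.117563) / 0.461389 = 0.763591
d₂ = d₁ − σ√T = 0.763591 − 0.461389 = 0.302202
e^{−rT} = e^{−0.0069·1.612} = 0.988939
N(−d₁) = 0.222556,  N(−d₂) = 0.381249
Put price V = K·e^{−rT}·N(−d₂) − S·N(−d₁) = 49.802171 − 37.175678 = 12.626493
φ(d₁) = (1/√(2π))·e^{−d₁²/2} = 0.298056
Θ = −S·φ(d₁)·σ/(2√T) + r·K·e^{−rT}·N(−d₂) = −7.125095 + 0.343635 = -6.781460

price = 12.626493
Θ = -6.781460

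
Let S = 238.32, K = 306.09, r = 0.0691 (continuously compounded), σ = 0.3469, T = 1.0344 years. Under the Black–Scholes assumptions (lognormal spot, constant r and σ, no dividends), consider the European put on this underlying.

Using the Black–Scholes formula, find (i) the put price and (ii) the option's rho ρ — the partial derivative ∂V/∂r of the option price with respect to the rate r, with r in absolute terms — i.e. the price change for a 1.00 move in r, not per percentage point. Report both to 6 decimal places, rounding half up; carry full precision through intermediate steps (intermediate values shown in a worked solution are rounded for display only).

price = 64.508527
ρ = -221.892899

σ√T = 0.3469·√1.0344 = 0.352816
d₁ = (ln(S/K) + (r+σ²/2)T) / (σ√T) = (ln(238.32/306.09) + (0.0691+0.3469²/2)·1.0344) / 0.352816 = (-0.250265 + 0.133717) / 0.352816 = -0.330337
d₂ = d₁ − σ√T = -0.330337 − 0.352816 = -0.683153
e^{−rT} = e^{−0.0691·1.0344} = 0.931018
N(−d₁) = 0.629427,  N(−d₂) = 0.752745
Put price V = K·e^{−rT}·N(−d₂) − S·N(−d₁) = 214.513630 − 150.005103 = 64.508527
ρ = −K·T·e^{−rT}·N(−d₂) = -221.892899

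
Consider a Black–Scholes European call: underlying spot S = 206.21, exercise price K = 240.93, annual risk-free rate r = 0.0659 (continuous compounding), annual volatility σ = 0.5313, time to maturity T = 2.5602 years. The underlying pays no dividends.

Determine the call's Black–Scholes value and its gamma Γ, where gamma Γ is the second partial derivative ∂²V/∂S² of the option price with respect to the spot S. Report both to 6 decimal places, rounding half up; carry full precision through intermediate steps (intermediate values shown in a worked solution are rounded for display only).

σ√T = 0.5313·√2.5602 = 0.850113
d₁ = (ln(S/K) + (r+σ²/2)T) / (σ√T) = (ln(206.21/240.93) + (0.0659+0.5313²/2)·2.5602) / 0.850113 = (-0.155611 + 0.530063) / 0.850113 = 0.440473
d₂ = d₁ − σ√T = 0.440473 − 0.850113 = -0.409640
e^{−rT} = e^{−0.0659·2.5602} = 0.844748
N(d₁) = 0.670203,  N(d₂) = 0.341035
Call price V = S·N(d₁) − K·e^{−rT}·N(d₂) = 138.202514 − 69.409178 = 68.793336
φ(d₁) = (1/√(2π))·e^{−d₁²/2} = 0.362059
Γ = φ(d₁) / (S·σ·√T) = 0.002065

price = 68.793336
Γ = 0.002065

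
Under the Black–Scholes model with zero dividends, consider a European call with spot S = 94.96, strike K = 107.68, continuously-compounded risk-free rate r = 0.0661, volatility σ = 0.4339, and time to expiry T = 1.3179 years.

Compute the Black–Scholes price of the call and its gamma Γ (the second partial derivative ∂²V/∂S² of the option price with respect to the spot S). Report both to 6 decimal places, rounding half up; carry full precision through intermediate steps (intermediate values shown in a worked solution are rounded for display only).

price = 17.232252
Γ = 0.008311

σ√T = 0.4339·√1.3179 = 0.498116
d₁ = (ln(S/K) + (r+σ²/2)T) / (σ√T) = (ln(94.96/107.68) + (0.0661+0.4339²/2)·1.3179) / 0.498116 = (-0.125708 + 0.211173) / 0.498116 = 0.171576
d₂ = d₁ − σ√T = 0.171576 − 0.498116 = -0.326540
e^{−rT} = e^{−0.0661·1.3179} = 0.916573
N(d₁) = 0.568115,  N(d₂) = 0.372008
Call price V = S·N(d₁) − K·e^{−rT}·N(d₂) = 53.948177 − 36.715925 = 17.232252
φ(d₁) = (1/√(2π))·e^{−d₁²/2} = 0.393113
Γ = φ(d₁) / (S·σ·√T) = 0.008311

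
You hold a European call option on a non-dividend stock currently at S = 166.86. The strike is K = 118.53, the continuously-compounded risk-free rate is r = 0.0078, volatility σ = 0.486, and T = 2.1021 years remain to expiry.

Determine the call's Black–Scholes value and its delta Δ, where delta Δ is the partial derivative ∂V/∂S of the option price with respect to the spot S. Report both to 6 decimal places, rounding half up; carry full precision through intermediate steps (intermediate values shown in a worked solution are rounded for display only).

σ√T = 0.486·√2.1021 = 0.704633
d₁ = (ln(S/K) + (r+σ²/2)T) / (σ√T) = (ln(166.86/118.53) + (0.0078+0.486²/2)·2.1021) / 0.704633 = (0.341989 + 0.264650) / 0.704633 = 0.860929
d₂ = d₁ − σ√T = 0.860929 − 0.704633 = 0.156296
e^{−rT} = e^{−0.0078·2.1021} = 0.983737
N(d₁) = 0.805362,  N(d₂) = 0.562100
Call price V = S·N(d₁) − K·e^{−rT}·N(d₂) = 134.382626 − 65.542236 = 68.840389
Δ = N(d₁) = 0.805362

price = 68.840389
Δ = 0.805362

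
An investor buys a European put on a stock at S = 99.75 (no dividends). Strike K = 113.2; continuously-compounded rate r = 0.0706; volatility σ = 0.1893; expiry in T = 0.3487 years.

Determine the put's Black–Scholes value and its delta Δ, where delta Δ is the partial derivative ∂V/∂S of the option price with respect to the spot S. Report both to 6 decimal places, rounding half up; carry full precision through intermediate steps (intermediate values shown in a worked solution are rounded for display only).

price = 11.850235
Δ = -0.803845

σ√T = 0.1893·√0.3487 = 0.111783
d₁ = (ln(S/K) + (r+σ²/2)T) / (σ√T) = (ln(99.75/113.2) + (0.0706+0.1893²/2)·0.3487) / 0.111783 = (-0.126489 + 0.030866) / 0.111783 = -0.855434
d₂ = d₁ − σ√T = -0.855434 − 0.111783 = -0.967217
e^{−rT} = e^{−0.0706·0.3487} = 0.975682
N(−d₁) = 0.803845,  N(−d₂) = 0.833282
Put price V = K·e^{−rT}·N(−d₂) − S·N(−d₁) = 92.033724 − 80.183489 = 11.850235
Δ = −N(−d₁) = -0.803845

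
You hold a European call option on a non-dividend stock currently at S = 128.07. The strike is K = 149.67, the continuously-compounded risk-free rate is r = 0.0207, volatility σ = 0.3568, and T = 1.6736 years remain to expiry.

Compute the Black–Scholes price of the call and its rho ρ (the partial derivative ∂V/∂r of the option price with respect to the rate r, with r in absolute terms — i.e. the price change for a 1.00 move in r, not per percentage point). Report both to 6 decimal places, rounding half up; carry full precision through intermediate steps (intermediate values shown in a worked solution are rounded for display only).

price = 17.466811
ρ = 75.217045

σ√T = 0.3568·√1.6736 = 0.461584
d₁ = (ln(S/K) + (r+σ²/2)T) / (σ√T) = (ln(128.07/149.67) + (0.0207+0.3568²/2)·1.6736) / 0.461584 = (-0.155856 + 0.141173) / 0.461584 = -0.031809
d₂ = d₁ − σ√T = -0.031809 − 0.461584 = -0.493393
e^{−rT} = e^{−0.0207·1.6736} = 0.965950
N(d₁) = 0.487312,  N(d₂) = 0.310868
Call price V = S·N(d₁) − K·e^{−rT}·N(d₂) = 62.410074 − 44.943263 = 17.466811
ρ = K·T·e^{−rT}·N(d₂) = 75.217045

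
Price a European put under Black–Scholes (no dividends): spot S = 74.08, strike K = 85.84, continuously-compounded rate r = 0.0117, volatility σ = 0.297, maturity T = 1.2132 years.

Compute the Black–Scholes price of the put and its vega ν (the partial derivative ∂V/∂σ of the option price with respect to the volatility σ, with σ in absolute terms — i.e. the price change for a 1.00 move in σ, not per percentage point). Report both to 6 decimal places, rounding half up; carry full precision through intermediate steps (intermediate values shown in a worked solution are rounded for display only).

price = 16.418816
ν = 31.601541

σ√T = 0.297·√1.2132 = 0.327132
d₁ = (ln(S/K) + (r+σ²/2)T) / (σ√T) = (ln(74.08/85.84) + (0.0117+0.297²/2)·1.2132) / 0.327132 = (-0.147340 + 0.067702) / 0.327132 = -0.243442
d₂ = d₁ − σ√T = -0.243442 − 0.327132 = -0.570573
e^{−rT} = e^{−0.0117·1.2132} = 0.985906
N(−d₁) = 0.596168,  N(−d₂) = 0.715856
Put price V = K·e^{−rT}·N(−d₂) − S·N(−d₁) = 60.582968 − 44.164152 = 16.418816
φ(d₁) = (1/√(2π))·e^{−d₁²/2} = 0.387294
ν = S·φ(d₁)·√T = 31.601541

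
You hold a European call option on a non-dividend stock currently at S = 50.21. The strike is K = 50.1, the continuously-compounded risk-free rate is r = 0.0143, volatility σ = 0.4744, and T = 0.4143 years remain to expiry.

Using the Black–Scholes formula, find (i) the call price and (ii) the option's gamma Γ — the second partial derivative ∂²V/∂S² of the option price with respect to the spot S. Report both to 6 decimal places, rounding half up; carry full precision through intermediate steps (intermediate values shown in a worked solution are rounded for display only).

price = 6.273280
Γ = 0.025606

σ√T = 0.4744·√0.4143 = 0.305353
d₁ = (ln(S/K) + (r+σ²/2)T) / (σ√T) = (ln(50.21/50.1) + (0.0143+0.4744²/2)·0.4143) / 0.305353 = (0.002193 + 0.052545) / 0.305353 = 0.179261
d₂ = d₁ − σ√T = 0.179261 − 0.305353 = -0.126092
e^{−rT} = e^{−0.0143·0.4143} = 0.994093
N(d₁) = 0.571134,  N(d₂) = 0.449830
Call price V = S·N(d₁) − K·e^{−rT}·N(d₂) = 28.676621 − 22.403341 = 6.273280
φ(d₁) = (1/√(2π))·e^{−d₁²/2} = 0.392584
Γ = φ(d₁) / (S·σ·√T) = 0.025606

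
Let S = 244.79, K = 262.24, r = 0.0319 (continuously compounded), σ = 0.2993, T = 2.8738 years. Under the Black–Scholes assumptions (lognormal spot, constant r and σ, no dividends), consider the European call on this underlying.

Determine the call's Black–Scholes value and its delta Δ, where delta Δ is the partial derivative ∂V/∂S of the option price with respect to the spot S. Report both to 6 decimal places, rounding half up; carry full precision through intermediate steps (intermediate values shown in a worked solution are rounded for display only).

σ√T = 0.2993·√2.8738 = 0.507382
d₁ = (ln(S/K) + (r+σ²/2)T) / (σ√T) = (ln(244.79/262.24) + (0.0319+0.2993²/2)·2.8738) / 0.507382 = (-0.068859 + 0.220392) / 0.507382 = 0.298657
d₂ = d₁ − σ√T = 0.298657 − 0.507382 = -0.208725
e^{−rT} = e^{−0.0319·2.8738} = 0.912402
N(d₁) = 0.617399,  N(d₂) = 0.417331
Call price V = S·N(d₁) − K·e^{−rT}·N(d₂) = 151.133102 − 99.854207 = 51.278895
Δ = N(d₁) = 0.617399

price = 51.278895
Δ = 0.617399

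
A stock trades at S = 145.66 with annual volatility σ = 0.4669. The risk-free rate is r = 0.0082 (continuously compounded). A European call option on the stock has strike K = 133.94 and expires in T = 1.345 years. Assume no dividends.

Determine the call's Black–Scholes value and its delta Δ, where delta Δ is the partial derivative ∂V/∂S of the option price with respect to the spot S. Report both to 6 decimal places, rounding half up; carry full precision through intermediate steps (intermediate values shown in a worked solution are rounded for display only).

price = 36.715870
Δ = 0.672210

σ√T = 0.4669·√1.345 = 0.541483
d₁ = (ln(S/K) + (r+σ²/2)T) / (σ√T) = (ln(145.66/133.94) + (0.0082+0.4669²/2)·1.345) / 0.541483 = (0.083883 + 0.157631) / 0.541483 = 0.446023
d₂ = d₁ − σ√T = 0.446023 − 0.541483 = -0.095460
e^{−rT} = e^{−0.0082·1.345} = 0.989032
N(d₁) = 0.672210,  N(d₂) = 0.461975
Call price V = S·N(d₁) − K·e^{−rT}·N(d₂) = 97.914089 − 61.198218 = 36.715870
Δ = N(d₁) = 0.672210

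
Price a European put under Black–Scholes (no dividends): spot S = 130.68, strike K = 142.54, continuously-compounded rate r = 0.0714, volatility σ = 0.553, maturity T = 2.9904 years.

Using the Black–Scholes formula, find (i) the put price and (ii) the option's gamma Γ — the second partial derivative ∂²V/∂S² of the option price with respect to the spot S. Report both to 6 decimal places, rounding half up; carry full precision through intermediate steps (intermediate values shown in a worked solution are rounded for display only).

σ√T = 0.553·√2.9904 = 0.956290
d₁ = (ln(S/K) + (r+σ²/2)T) / (σ√T) = (ln(130.68/142.54) + (0.0714+0.553²/2)·2.9904) / 0.956290 = (-0.086871 + 0.670760) / 0.956290 = 0.610577
d₂ = d₁ − σ√T = 0.610577 − 0.956290 = -0.345713
e^{−rT} = e^{−0.0714·2.9904} = 0.807740
N(−d₁) = 0.270740,  N(−d₂) = 0.635221
Put price V = K·e^{−rT}·N(−d₂) − S·N(−d₁) = 73.136353 − 35.380271 = 37.756082
φ(d₁) = (1/√(2π))·e^{−d₁²/2} = 0.331098
Γ = φ(d₁) / (S·σ·√T) = 0.002649

price = 37.756082
Γ = 0.002649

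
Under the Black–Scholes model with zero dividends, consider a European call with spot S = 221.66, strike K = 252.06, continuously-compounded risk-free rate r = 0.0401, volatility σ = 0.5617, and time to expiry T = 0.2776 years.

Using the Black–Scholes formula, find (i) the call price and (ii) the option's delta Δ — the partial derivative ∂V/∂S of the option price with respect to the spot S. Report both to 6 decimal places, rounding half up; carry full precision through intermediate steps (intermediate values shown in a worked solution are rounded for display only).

price = 16.026648
Δ = 0.401801

σ√T = 0.5617·√0.2776 = 0.295947
d₁ = (ln(S/K) + (r+σ²/2)T) / (σ√T) = (ln(221.66/252.06) + (0.0401+0.5617²/2)·0.2776) / 0.295947 = (-0.128522 + 0.054924) / 0.295947 = -0.248688
d₂ = d₁ − σ√T = -0.248688 − 0.295947 = -0.544635
e^{−rT} = e^{−0.0401·0.2776} = 0.988930
N(d₁) = 0.401801,  N(d₂) = 0.293002
Call price V = S·N(d₁) − K·e^{−rT}·N(d₂) = 89.063265 − 73.036618 = 16.026648
Δ = N(d₁) = 0.401801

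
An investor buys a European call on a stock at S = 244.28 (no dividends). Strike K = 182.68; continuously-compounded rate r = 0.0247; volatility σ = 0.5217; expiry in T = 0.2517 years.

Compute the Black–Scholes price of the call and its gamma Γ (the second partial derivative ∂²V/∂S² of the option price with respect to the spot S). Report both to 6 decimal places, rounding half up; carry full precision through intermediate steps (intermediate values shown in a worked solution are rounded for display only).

σ√T = 0.5217·√0.2517 = 0.261735
d₁ = (ln(S/K) + (r+σ²/2)T) / (σ√T) = (ln(244.28/182.68) + (0.0247+0.5217²/2)·0.2517) / 0.261735 = (0.290579 + 0.040470) / 0.261735 = 1.264823
d₂ = d₁ − σ√T = 1.264823 − 0.261735 = 1.003087
e^{−rT} = e^{−0.0247·0.2517} = 0.993802
N(d₁) = 0.897033,  N(d₂) = 0.842091
Call price V = S·N(d₁) − K·e^{−rT}·N(d₂) = 219.127105 − 152.879697 = 66.247408
φ(d₁) = (1/√(2π))·e^{−d₁²/2} = 0.179276
Γ = φ(d₁) / (S·σ·√T) = 0.002804

price = 66.247408
Γ = 0.002804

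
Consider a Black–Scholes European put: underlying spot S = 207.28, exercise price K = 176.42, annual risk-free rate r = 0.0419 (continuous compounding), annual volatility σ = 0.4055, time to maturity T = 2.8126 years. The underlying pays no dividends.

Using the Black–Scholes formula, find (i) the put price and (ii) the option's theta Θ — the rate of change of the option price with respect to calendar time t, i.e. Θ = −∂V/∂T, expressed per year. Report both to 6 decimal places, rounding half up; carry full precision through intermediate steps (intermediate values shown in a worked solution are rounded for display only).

σ√T = 0.4055·√2.8126 = 0.680056
d₁ = (ln(S/K) + (r+σ²/2)T) / (σ√T) = (ln(207.28/176.42) + (0.0419+0.4055²/2)·2.8126) / 0.680056 = (0.161203 + 0.349086) / 0.680056 = 0.750363
d₂ = d₁ − σ√T = 0.750363 − 0.680056 = 0.070307
e^{−rT} = e^{−0.0419·2.8126} = 0.888831
N(−d₁) = 0.226518,  N(−d₂) = 0.471975
Put price V = K·e^{−rT}·N(−d₂) − S·N(−d₁) = 74.009214 − 46.952647 = 27.056567
φ(d₁) = (1/√(2π))·e^{−d₁²/2} = 0.301055
Θ = −S·φ(d₁)·σ/(2√T) + r·K·e^{−rT}·N(−d₂) = −7.544156 + 3.100986 = -4.443170

price = 27.056567
Θ = -4.443170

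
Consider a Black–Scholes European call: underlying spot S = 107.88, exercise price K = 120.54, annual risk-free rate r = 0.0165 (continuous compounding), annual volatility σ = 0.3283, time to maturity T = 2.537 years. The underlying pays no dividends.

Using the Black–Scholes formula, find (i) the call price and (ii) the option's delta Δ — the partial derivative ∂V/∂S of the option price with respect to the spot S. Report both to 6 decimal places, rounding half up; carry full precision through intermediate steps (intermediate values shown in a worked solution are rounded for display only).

price = 19.384513
Δ = 0.551444

σ√T = 0.3283·√2.537 = 0.522915
d₁ = (ln(S/K) + (r+σ²/2)T) / (σ√T) = (ln(107.88/120.54) + (0.0165+0.3283²/2)·2.537) / 0.522915 = (-0.110962 + 0.178581) / 0.522915 = 0.129311
d₂ = d₁ − σ√T = 0.129311 − 0.522915 = -0.393605
e^{−rT} = e^{−0.0165·2.537} = 0.959004
N(d₁) = 0.551444,  N(d₂) = 0.346937
Call price V = S·N(d₁) − K·e^{−rT}·N(d₂) = 59.489781 − 40.105269 = 19.384513
Δ = N(d₁) = 0.551444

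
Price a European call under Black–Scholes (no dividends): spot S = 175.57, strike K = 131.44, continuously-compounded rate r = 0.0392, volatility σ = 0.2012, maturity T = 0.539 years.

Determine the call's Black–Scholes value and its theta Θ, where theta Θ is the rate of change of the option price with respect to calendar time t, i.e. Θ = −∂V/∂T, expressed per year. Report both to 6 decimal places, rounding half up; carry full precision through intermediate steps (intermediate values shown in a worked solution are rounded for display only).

price = 47.020232
Θ = -5.835749

σ√T = 0.2012·√0.539 = 0.147714
d₁ = (ln(S/K) + (r+σ²/2)T) / (σ√T) = (ln(175.57/131.44) + (0.0392+0.2012²/2)·0.539) / 0.147714 = (0.289487 + 0.032039) / 0.147714 = 2.176675
d₂ = d₁ − σ√T = 2.176675 − 0.147714 = 2.028961
e^{−rT} = e^{−0.0392·0.539} = 0.979093
N(d₁) = 0.985248,  N(d₂) = 0.978769
Call price V = S·N(d₁) − K·e^{−rT}·N(d₂) = 172.979919 − 125.959687 = 47.020232
φ(d₁) = (1/√(2π))·e^{−d₁²/2} = 0.037332
Θ = −S·φ(d₁)·σ/(2√T) − r·K·e^{−rT}·N(d₂) = −0.898129 − 4.937620 = -5.835749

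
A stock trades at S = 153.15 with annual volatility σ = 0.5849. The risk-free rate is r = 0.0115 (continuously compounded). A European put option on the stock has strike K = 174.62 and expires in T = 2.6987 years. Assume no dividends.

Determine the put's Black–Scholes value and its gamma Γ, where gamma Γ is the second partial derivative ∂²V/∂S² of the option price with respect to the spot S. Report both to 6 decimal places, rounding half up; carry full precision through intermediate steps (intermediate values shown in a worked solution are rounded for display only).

price = 67.867047
Γ = 0.002526

σ√T = 0.5849·√2.6987 = 0.960857
d₁ = (ln(S/K) + (r+σ²/2)T) / (σ√T) = (ln(153.15/174.62) + (0.0115+0.5849²/2)·2.6987) / 0.960857 = (-0.131194 + 0.492658) / 0.960857 = 0.376189
d₂ = d₁ − σ√T = 0.376189 − 0.960857 = -0.584668
e^{−rT} = e^{−0.0115·2.6987} = 0.969442
N(−d₁) = 0.353388,  N(−d₂) = 0.720615
Put price V = K·e^{−rT}·N(−d₂) − S·N(−d₁) = 121.988440 − 54.121392 = 67.867047
φ(d₁) = (1/√(2π))·e^{−d₁²/2} = 0.371689
Γ = φ(d₁) / (S·σ·√T) = 0.002526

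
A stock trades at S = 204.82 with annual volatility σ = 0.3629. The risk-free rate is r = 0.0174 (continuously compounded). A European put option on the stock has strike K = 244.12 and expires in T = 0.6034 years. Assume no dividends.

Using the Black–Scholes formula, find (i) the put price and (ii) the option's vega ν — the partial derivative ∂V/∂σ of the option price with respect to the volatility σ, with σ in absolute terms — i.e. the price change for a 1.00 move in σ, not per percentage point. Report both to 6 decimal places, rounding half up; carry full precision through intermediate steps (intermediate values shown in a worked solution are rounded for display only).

price = 47.522431
ν = 57.502348

σ√T = 0.3629·√0.6034 = 0.281896
d₁ = (ln(S/K) + (r+σ²/2)T) / (σ√T) = (ln(204.82/244.12) + (0.0174+0.3629²/2)·0.6034) / 0.281896 = (-0.175528 + 0.050232) / 0.281896 = -0.444477
d₂ = d₁ − σ√T = -0.444477 − 0.281896 = -0.726373
e^{−rT} = e^{−0.0174·0.6034} = 0.989556
N(−d₁) = 0.671651,  N(−d₂) = 0.766195
Put price V = K·e^{−rT}·N(−d₂) − S·N(−d₁) = 185.089989 − 137.567558 = 47.522431
φ(d₁) = (1/√(2π))·e^{−d₁²/2} = 0.361419
ν = S·φ(d₁)·√T = 57.502348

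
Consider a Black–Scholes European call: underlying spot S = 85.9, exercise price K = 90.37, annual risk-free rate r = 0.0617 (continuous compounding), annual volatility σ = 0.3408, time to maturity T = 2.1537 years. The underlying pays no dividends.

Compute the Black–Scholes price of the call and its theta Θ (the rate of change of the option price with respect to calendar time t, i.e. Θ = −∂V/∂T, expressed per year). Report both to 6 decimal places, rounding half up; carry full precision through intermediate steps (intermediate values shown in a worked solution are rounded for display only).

price = 19.895636
Θ = -5.925849

σ√T = 0.3408·√2.1537 = 0.500141
d₁ = (ln(S/K) + (r+σ²/2)T) / (σ√T) = (ln(85.9/90.37) + (0.0617+0.3408²/2)·2.1537) / 0.500141 = (-0.050729 + 0.257954) / 0.500141 = 0.414334
d₂ = d₁ − σ√T = 0.414334 − 0.500141 = -0.085807
e^{−rT} = e^{−0.0617·2.1537} = 0.875567
N(d₁) = 0.660685,  N(d₂) = 0.465810
Call price V = S·N(d₁) − K·e^{−rT}·N(d₂) = 56.752851 − 36.857216 = 19.895636
φ(d₁) = (1/√(2π))·e^{−d₁²/2} = 0.366127
Θ = −S·φ(d₁)·σ/(2√T) − r·K·e^{−rT}·N(d₂) = −3.651758 − 2.274090 = -5.925849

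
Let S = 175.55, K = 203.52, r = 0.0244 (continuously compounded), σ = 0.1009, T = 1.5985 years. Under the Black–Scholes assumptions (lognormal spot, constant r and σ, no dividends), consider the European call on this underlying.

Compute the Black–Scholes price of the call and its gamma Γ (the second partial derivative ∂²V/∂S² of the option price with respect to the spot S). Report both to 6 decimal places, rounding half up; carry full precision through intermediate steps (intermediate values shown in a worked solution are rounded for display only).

price = 2.582646
Γ = 0.013045

σ√T = 0.1009·√1.5985 = 0.127570
d₁ = (ln(S/K) + (r+σ²/2)T) / (σ√T) = (ln(175.55/203.52) + (0.0244+0.1009²/2)·1.5985) / 0.127570 = (-0.147840 + 0.047140) / 0.127570 = -0.789372
d₂ = d₁ − σ√T = -0.789372 − 0.127570 = -0.916942
e^{−rT} = e^{−0.0244·1.5985} = 0.961747
N(d₁) = 0.214947,  N(d₂) = 0.179587
Call price V = S·N(d₁) − K·e^{−rT}·N(d₂) = 37.733989 − 35.151343 = 2.582646
φ(d₁) = (1/√(2π))·e^{−d₁²/2} = 0.292149
Γ = φ(d₁) / (S·σ·√T) = 0.013045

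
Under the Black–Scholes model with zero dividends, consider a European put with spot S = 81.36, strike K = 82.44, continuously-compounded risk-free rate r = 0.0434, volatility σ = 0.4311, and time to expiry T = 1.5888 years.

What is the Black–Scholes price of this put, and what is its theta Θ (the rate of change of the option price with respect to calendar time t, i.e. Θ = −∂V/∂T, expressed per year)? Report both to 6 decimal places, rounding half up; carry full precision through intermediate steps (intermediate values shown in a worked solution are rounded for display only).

σ√T = 0.4311·√1.5888 = 0.543391
d₁ = (ln(S/K) + (r+σ²/2)T) / (σ√T) = (ln(81.36/82.44) + (0.0434+0.4311²/2)·1.5888) / 0.543391 = (-0.013187 + 0.216591) / 0.543391 = 0.374323
d₂ = d₁ − σ√T = 0.374323 − 0.543391 = -0.169068
e^{−rT} = e^{−0.0434·1.5888} = 0.933370
N(−d₁) = 0.354082,  N(−d₂) = 0.567128
Put price V = K·e^{−rT}·N(−d₂) − S·N(−d₁) = 43.638831 − 28.808107 = 14.830724
φ(d₁) = (1/√(2π))·e^{−d₁²/2} = 0.371949
Θ = −S·φ(d₁)·σ/(2√T) + r·K·e^{−rT}·N(−d₂) = −5.174975 + 1.893925 = -3.281049

price = 14.830724
Θ = -3.281049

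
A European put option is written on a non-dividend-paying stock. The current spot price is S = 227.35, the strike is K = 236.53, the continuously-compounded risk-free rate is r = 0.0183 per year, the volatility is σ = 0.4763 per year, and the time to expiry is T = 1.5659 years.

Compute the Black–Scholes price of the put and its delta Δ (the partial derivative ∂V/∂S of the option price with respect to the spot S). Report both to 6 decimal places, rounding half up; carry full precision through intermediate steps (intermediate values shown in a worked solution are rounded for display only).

σ√T = 0.4763·√1.5659 = 0.596022
d₁ = (ln(S/K) + (r+σ²/2)T) / (σ√T) = (ln(227.35/236.53) + (0.0183+0.4763²/2)·1.5659) / 0.596022 = (-0.039584 + 0.206277) / 0.596022 = 0.279676
d₂ = d₁ − σ√T = 0.279676 − 0.596022 = -0.316347
e^{−rT} = e^{−0.0183·1.5659} = 0.971751
N(−d₁) = 0.389863,  N(−d₂) = 0.624130
Put price V = K·e^{−rT}·N(−d₂) − S·N(−d₁) = 143.455233 − 88.635394 = 54.819840
Δ = −N(−d₁) = -0.389863

price = 54.819840
Δ = -0.389863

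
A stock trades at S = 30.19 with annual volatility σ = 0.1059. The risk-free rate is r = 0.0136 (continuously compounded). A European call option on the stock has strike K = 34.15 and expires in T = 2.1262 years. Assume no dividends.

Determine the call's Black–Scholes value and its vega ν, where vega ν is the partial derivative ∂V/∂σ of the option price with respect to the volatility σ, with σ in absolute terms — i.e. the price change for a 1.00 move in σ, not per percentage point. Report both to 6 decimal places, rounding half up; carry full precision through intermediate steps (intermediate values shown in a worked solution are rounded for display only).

σ√T = 0.1059·√2.1262 = 0.154418
d₁ = (ln(S/K) + (r+σ²/2)T) / (σ√T) = (ln(30.19/34.15) + (0.0136+0.1059²/2)·2.1262) / 0.154418 = (-0.123252 + 0.040839) / 0.154418 = -0.533701
d₂ = d₁ − σ√T = -0.533701 − 0.154418 = -0.688119
e^{−rT} = e^{−0.0136·2.1262} = 0.971498
N(d₁) = 0.296774,  N(d₂) = 0.245689
Call price V = S·N(d₁) − K·e^{−rT}·N(d₂) = 8.959613 − 8.151135 = 0.808479
φ(d₁) = (1/√(2π))·e^{−d₁²/2} = 0.345986
ν = S·φ(d₁)·√T = 15.230835

price = 0.808479
ν = 15.230835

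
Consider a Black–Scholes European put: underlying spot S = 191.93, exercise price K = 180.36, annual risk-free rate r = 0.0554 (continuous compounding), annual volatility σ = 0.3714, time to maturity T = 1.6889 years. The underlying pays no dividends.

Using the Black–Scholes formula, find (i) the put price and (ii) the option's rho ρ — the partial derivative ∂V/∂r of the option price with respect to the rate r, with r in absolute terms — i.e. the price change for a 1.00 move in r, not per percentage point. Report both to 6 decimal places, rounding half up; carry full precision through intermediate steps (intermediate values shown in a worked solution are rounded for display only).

price = 21.836811
ρ = -129.709299

σ√T = 0.3714·√1.6889 = 0.482663
d₁ = (ln(S/K) + (r+σ²/2)T) / (σ√T) = (ln(191.93/180.36) + (0.0554+0.3714²/2)·1.6889) / 0.482663 = (0.062176 + 0.210047) / 0.482663 = 0.564002
d₂ = d₁ − σ√T = 0.564002 − 0.482663 = 0.081339
e^{−rT} = e^{−0.0554·1.6889} = 0.910679
N(−d₁) = 0.286377,  N(−d₂) = 0.467586
Put price V = K·e^{−rT}·N(−d₂) − S·N(−d₁) = 76.801053 − 54.964243 = 21.836811
ρ = −K·T·e^{−rT}·N(−d₂) = -129.709299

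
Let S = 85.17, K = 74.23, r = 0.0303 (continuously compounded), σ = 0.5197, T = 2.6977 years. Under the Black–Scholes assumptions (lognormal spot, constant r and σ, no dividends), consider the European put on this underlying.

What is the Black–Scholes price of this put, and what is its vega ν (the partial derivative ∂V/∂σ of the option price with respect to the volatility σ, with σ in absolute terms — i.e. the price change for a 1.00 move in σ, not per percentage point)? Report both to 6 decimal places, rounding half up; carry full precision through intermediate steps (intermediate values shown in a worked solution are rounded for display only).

price = 17.771851
ν = 44.178752

σ√T = 0.5197·√2.6977 = 0.853590
d₁ = (ln(S/K) + (r+σ²/2)T) / (σ√T) = (ln(85.17/74.23) + (0.0303+0.5197²/2)·2.6977) / 0.853590 = (0.137481 + 0.446049) / 0.853590 = 0.683618
d₂ = d₁ − σ√T = 0.683618 − 0.853590 = -0.169973
e^{−rT} = e^{−0.0303·2.6977} = 0.921511
N(−d₁) = 0.247108,  N(−d₂) = 0.567484
Put price V = K·e^{−rT}·N(−d₂) − S·N(−d₁) = 38.818065 − 21.046215 = 17.771851
φ(d₁) = (1/√(2π))·e^{−d₁²/2} = 0.315813
ν = S·φ(d₁)·√T = 44.178752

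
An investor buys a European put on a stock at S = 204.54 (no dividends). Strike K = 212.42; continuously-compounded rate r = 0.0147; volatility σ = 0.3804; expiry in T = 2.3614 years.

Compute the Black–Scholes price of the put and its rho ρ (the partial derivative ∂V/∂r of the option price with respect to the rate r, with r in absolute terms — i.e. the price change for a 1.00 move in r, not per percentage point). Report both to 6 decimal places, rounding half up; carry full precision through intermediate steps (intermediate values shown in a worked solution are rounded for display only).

price = 47.418788
ρ = -298.924522

σ√T = 0.3804·√2.3614 = 0.584555
d₁ = (ln(S/K) + (r+σ²/2)T) / (σ√T) = (ln(204.54/212.42) + (0.0147+0.3804²/2)·2.3614) / 0.584555 = (-0.037802 + 0.205565) / 0.584555 = 0.286993
d₂ = d₁ − σ√T = 0.286993 − 0.584555 = -0.297562
e^{−rT} = e^{−0.0147·2.3614} = 0.965883
N(−d₁) = 0.387059,  N(−d₂) = 0.616981
Put price V = K·e^{−rT}·N(−d₂) − S·N(−d₁) = 126.587839 − 79.169051 = 47.418788
ρ = −K·T·e^{−rT}·N(−d₂) = -298.924522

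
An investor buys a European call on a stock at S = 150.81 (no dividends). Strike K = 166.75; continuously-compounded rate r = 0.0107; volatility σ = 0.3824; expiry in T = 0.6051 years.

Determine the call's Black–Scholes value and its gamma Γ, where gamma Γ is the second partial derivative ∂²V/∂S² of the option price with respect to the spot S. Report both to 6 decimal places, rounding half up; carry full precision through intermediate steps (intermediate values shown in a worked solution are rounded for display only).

price = 12.196490
Γ = 0.008769

σ√T = 0.3824·√0.6051 = 0.297462
d₁ = (ln(S/K) + (r+σ²/2)T) / (σ√T) = (ln(150.81/166.75) + (0.0107+0.3824²/2)·0.6051) / 0.297462 = (-0.100475 + 0.050716) / 0.297462 = -0.167277
d₂ = d₁ − σ√T = -0.167277 − 0.297462 = -0.464739
e^{−rT} = e^{−0.0107·0.6051} = 0.993546
N(d₁) = 0.433576,  N(d₂) = 0.321059
Call price V = S·N(d₁) − K·e^{−rT}·N(d₂) = 65.387607 − 53.191117 = 12.196490
φ(d₁) = (1/√(2π))·e^{−d₁²/2} = 0.393400
Γ = φ(d₁) / (S·σ·√T) = 0.008769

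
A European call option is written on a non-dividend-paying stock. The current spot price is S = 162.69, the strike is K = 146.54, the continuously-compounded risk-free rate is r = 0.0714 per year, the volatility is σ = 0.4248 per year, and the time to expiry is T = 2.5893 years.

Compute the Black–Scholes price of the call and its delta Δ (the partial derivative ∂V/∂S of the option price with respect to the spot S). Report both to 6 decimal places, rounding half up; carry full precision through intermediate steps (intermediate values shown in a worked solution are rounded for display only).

σ√T = 0.4248·√2.5893 = 0.683559
d₁ = (ln(S/K) + (r+σ²/2)T) / (σ√T) = (ln(162.69/146.54) + (0.0714+0.4248²/2)·2.5893) / 0.683559 = (0.104548 + 0.418502) / 0.683559 = 0.765187
d₂ = d₁ − σ√T = 0.765187 − 0.683559 = 0.081629
e^{−rT} = e^{−0.0714·2.5893} = 0.831207
N(d₁) = 0.777920,  N(d₂) = 0.532529
Call price V = S·N(d₁) − K·e^{−rT}·N(d₂) = 126.559801 − 64.864763 = 61.695037
Δ = N(d₁) = 0.777920

price = 61.695037
Δ = 0.777920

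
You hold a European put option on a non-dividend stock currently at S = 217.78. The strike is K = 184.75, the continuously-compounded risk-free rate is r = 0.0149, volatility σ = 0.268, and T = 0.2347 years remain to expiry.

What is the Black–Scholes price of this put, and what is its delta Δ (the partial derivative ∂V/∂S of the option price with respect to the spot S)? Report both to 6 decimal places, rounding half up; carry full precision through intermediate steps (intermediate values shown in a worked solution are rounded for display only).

σ√T = 0.268·√0.2347 = 0.129835
d₁ = (ln(S/K) + (r+σ²/2)T) / (σ√T) = (ln(217.78/184.75) + (0.0149+0.268²/2)·0.2347) / 0.129835 = (0.164482 + 0.011926) / 0.129835 = 1.358706
d₂ = d₁ − σ√T = 1.358706 − 0.129835 = 1.228871
e^{−rT} = e^{−0.0149·0.2347} = 0.996509
N(−d₁) = 0.087120,  N(−d₂) = 0.109560
Put price V = K·e^{−rT}·N(−d₂) − S·N(−d₁) = 20.170566 − 18.972973 = 1.197593
Δ = −N(−d₁) = -0.087120

price = 1.197593
Δ = -0.087120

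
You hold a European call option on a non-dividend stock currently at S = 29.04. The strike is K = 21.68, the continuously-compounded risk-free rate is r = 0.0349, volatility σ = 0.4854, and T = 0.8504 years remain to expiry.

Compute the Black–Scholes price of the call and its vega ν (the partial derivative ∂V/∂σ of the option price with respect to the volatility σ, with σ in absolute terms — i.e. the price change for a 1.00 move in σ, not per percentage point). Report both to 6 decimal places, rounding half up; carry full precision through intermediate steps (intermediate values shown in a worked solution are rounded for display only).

price = 9.502471
ν = 6.848342

σ√T = 0.4854·√0.8504 = 0.447622
d₁ = (ln(S/K) + (r+σ²/2)T) / (σ√T) = (ln(29.04/21.68) + (0.0349+0.4854²/2)·0.8504) / 0.447622 = (0.292284 + 0.129862) / 0.447622 = 0.943085
d₂ = d₁ − σ√T = 0.943085 − 0.447622 = 0.495463
e^{−rT} = e^{−0.0349·0.8504} = 0.970757
N(d₁) = 0.827181,  N(d₂) = 0.689863
Call price V = S·N(d₁) − K·e^{−rT}·N(d₂) = 24.021347 − 14.518876 = 9.502471
φ(d₁) = (1/√(2π))·e^{−d₁²/2} = 0.255727
ν = S·φ(d₁)·√T = 6.848342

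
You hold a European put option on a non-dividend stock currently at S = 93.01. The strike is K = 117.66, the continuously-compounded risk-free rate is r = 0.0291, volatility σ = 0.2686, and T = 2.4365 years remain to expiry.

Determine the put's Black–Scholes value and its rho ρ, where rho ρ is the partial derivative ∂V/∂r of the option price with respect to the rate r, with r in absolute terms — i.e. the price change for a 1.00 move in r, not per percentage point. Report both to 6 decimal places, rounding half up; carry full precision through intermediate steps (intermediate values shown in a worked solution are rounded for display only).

price = 26.371679
ρ = -193.926127

σ√T = 0.2686·√2.4365 = 0.419266
d₁ = (ln(S/K) + (r+σ²/2)T) / (σ√T) = (ln(93.01/117.66) + (0.0291+0.2686²/2)·2.4365) / 0.419266 = (-0.235092 + 0.158794) / 0.419266 = -0.181980
d₂ = d₁ − σ√T = -0.181980 − 0.419266 = -0.601246
e^{−rT} = e^{−0.0291·2.4365} = 0.931553
N(−d₁) = 0.572201,  N(−d₂) = 0.726162
Put price V = K·e^{−rT}·N(−d₂) − S·N(−d₁) = 79.592090 − 53.220411 = 26.371679
ρ = −K·T·e^{−rT}·N(−d₂) = -193.926127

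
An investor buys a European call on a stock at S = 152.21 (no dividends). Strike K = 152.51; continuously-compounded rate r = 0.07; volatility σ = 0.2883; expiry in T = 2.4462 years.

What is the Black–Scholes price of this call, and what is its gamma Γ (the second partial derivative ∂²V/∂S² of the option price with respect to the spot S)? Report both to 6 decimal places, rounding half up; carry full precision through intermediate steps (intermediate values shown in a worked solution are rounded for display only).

price = 38.596405
Γ = 0.004853

σ√T = 0.2883·√2.4462 = 0.450911
d₁ = (ln(S/K) + (r+σ²/2)T) / (σ√T) = (ln(152.21/152.51) + (0.07+0.2883²/2)·2.4462) / 0.450911 = (-0.001969 + 0.272894) / 0.450911 = 0.600840
d₂ = d₁ − σ√T = 0.600840 − 0.450911 = 0.149929
e^{−rT} = e^{−0.07·2.4462} = 0.842624
N(d₁) = 0.726027,  N(d₂) = 0.559590
Call price V = S·N(d₁) − K·e^{−rT}·N(d₂) = 110.508528 − 71.912123 = 38.596405
φ(d₁) = (1/√(2π))·e^{−d₁²/2} = 0.333057
Γ = φ(d₁) / (S·σ·√T) = 0.004853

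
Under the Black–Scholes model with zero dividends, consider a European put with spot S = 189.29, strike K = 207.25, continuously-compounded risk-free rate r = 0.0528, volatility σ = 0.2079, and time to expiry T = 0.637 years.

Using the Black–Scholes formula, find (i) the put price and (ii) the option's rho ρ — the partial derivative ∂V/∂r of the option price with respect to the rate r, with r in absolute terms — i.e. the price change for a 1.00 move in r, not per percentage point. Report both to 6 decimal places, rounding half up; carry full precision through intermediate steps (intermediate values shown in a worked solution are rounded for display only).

σ√T = 0.2079·√0.637 = 0.165930
d₁ = (ln(S/K) + (r+σ²/2)T) / (σ√T) = (ln(189.29/207.25) + (0.0528+0.2079²/2)·0.637) / 0.165930 = (-0.090646 + 0.047400) / 0.165930 = -0.260626
d₂ = d₁ − σ√T = -0.260626 − 0.165930 = -0.426556
e^{−rT} = e^{−0.0528·0.637} = 0.966926
N(−d₁) = 0.602810,  N(−d₂) = 0.665149
Put price V = K·e^{−rT}·N(−d₂) − S·N(−d₁) = 133.292686 − 114.105827 = 19.186859
ρ = −K·T·e^{−rT}·N(−d₂) = -84.907441

price = 19.186859
ρ = -84.907441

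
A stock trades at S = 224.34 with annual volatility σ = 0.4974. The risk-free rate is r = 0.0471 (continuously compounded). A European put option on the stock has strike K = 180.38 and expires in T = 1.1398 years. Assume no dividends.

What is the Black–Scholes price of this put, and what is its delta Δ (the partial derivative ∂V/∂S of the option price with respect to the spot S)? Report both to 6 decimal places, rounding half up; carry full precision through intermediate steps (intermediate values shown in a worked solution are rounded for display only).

σ√T = 0.4974·√1.1398 = 0.531031
d₁ = (ln(S/K) + (r+σ²/2)T) / (σ√T) = (ln(224.34/180.38) + (0.0471+0.4974²/2)·1.1398) / 0.531031 = (0.218097 + 0.194682) / 0.531031 = 0.777315
d₂ = d₁ − σ√T = 0.777315 − 0.531031 = 0.246284
e^{−rT} = e^{−0.0471·1.1398} = 0.947731
N(−d₁) = 0.218486,  N(−d₂) = 0.402731
Put price V = K·e^{−rT}·N(−d₂) − S·N(−d₁) = 68.847592 − 49.015239 = 19.832353
Δ = −N(−d₁) = -0.218486

price = 19.832353
Δ = -0.218486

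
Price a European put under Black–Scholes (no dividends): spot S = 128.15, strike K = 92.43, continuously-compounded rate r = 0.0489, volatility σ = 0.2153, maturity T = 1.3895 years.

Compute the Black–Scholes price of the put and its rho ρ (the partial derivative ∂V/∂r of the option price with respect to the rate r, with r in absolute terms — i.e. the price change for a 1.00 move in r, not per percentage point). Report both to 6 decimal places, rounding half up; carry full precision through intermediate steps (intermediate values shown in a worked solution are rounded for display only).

σ√T = 0.2153·√1.3895 = 0.253789
d₁ = (ln(S/K) + (r+σ²/2)T) / (σ√T) = (ln(128.15/92.43) + (0.0489+0.2153²/2)·1.3895) / 0.253789 = (0.326750 + 0.100151) / 0.253789 = 1.682108
d₂ = d₁ − σ√T = 1.682108 − 0.253789 = 1.428318
e^{−rT} = e^{−0.0489·1.3895} = 0.934310
N(−d₁) = 0.046274,  N(−d₂) = 0.076600
Put price V = K·e^{−rT}·N(−d₂) − S·N(−d₁) = 6.615058 − 5.930012 = 0.685046
ρ = −K·T·e^{−rT}·N(−d₂) = -9.191623

price = 0.685046
ρ = -9.191623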